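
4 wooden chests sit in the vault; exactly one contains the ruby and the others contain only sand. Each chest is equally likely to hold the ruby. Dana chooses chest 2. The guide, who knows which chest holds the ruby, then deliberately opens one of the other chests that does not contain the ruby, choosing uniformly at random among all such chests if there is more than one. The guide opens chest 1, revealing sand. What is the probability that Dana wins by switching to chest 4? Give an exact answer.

Apply Bayes' rule, conditioning on where the ruby actually is.
If it is in chest 1 (prior 1/4): the guide opened chest 1, so this case is ruled out; weight (1/4)·0 = 0.
If it is in chest 2 (prior 1/4): the guide has 3 equally likely choices, so probability 1/3; weight (1/4)·(1/3) = 1/12.
If it is in either of chests 3 and 4 (prior 1/4 each): the guide has 2 equally likely choices, so probability 1/2; weight (1/4)·(1/2) = 1/8 each.
The weights sum to 1/3.
So P(the ruby in chest 4 | the guide opened chest 1) = (1/8) / (1/3) = 3/8.

3/8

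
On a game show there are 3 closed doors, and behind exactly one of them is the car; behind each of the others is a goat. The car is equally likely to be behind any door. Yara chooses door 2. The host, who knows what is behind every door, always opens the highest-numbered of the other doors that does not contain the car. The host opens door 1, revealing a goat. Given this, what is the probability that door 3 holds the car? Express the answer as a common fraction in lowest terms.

Condition on the true location of the car.
If it is behind door 1 (prior 1/3): the host opened door 1, so this case is ruled out; weight (1/3)·0 = 0.
If it is behind door 2 (prior 1/3): the host would have opened door 3 instead, probability 0; weight (1/3)·0 = 0.
If it is behind door 3 (prior 1/3): door 1 is the highest-numbered option available, probability 1; weight (1/3)·1 = 1/3.
The weights sum to 1/3.
So P(the car behind door 3 | the host opened door 1) = (1/3) / (1/3) = 1.

1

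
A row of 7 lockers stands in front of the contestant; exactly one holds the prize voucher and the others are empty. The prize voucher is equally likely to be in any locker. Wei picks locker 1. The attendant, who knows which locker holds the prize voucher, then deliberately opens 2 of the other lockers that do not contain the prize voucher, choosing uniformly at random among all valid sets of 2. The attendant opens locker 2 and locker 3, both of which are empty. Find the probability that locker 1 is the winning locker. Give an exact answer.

Consider each possible location of the prize voucher in turn.
If it is in locker 1 (prior 1/7): the attendant has 15 equally likely choices, so probability 1/15; weight (1/7)·(1/15) = 1/105.
If it is in either of lockers 2 and 3 (prior 1/7 each): that locker was opened and seen not to hold the prize — ruled out; weight (1/7)·0 = 0 each.
If it is in any of lockers 4, 5, 6, and 7 (prior 1/7 each): the attendant has 10 equally likely choices, so probability 1/10; weight (1/7)·(1/10) = 1/70 each.
The weights sum to 1/15.
So P(the prize voucher in locker 1 | the attendant opened locker 2 and locker 3) = (1/105) / (1/15) = 1/7.

1/7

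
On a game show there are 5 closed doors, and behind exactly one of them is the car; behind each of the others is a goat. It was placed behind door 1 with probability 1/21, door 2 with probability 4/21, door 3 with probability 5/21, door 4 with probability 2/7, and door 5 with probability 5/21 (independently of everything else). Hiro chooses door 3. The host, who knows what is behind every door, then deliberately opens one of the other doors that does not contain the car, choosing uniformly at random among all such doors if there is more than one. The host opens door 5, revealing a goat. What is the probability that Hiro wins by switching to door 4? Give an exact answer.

Apply Bayes' rule, conditioning on where the car actually is.
If it is behind door 1 (prior 1/21): the host has 3 equally likely choices, so probability 1/3; weight (1/21)·(1/3) = 1/63.
If it is behind door 2 (prior 4/21): the host has 3 equally likely choices, so probability 1/3; weight (4/21)·(1/3) = 4/63.
If it is behind door 3 (prior 5/21): the host has 4 equally likely choices, so probability 1/4; weight (5/21)·(1/4) = 5/84.
If it is behind door 4 (prior 2/7): the host has 3 equally likely choices, so probability 1/3; weight (2/7)·(1/3) = 2/21.
If it is behind door 5 (prior 5/21): the host opened door 5, so this case is ruled out; weight (5/21)·0 = 0.
The weights sum to 59/252.
So P(the car behind door 4 | the host opened door 5) = (2/21) / (59/252) = 24/59.

24/59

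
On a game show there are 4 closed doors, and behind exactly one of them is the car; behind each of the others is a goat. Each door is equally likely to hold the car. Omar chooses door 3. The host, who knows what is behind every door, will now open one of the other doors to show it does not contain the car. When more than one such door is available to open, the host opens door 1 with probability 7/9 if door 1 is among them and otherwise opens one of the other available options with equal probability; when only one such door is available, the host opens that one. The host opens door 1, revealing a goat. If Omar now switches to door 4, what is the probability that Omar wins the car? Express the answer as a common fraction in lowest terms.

1/3

Apply Bayes' rule, conditioning on where the car actually is.
If it is behind door 1 (prior 1/4): the host opened door 1, so this case is ruled out; weight (1/4)·0 = 0.
If it is behind any of doors 2, 3, and 4 (prior 1/4 each): door 1 is available, opened with probability 7/9; weight (1/4)·(7/9) = 7/36 each.
The weights sum to 7/12.
So P(the car behind door 4 | the host opened door 1) = (7/36) / (7/12) = 1/3.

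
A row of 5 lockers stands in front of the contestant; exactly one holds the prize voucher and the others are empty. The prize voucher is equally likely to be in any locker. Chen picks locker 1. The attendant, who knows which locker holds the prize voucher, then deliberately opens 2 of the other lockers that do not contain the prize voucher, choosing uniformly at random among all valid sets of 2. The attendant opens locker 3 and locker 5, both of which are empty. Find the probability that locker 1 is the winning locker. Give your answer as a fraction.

Consider each possible location of the prize voucher in turn.
If it is in locker 1 (prior 1/5): the attendant has 6 equally likely choices, so probability 1/6; weight (1/5)·(1/6) = 1/30.
If it is in either of lockers 2 and 4 (prior 1/5 each): the attendant has 3 equally likely choices, so probability 1/3; weight (1/5)·(1/3) = 1/15 each.
If it is in either of lockers 3 and 5 (prior 1/5 each): that locker was opened and seen not to hold the prize — ruled out; weight (1/5)·0 = 0 each.
The weights sum to 1/6.
So P(the prize voucher in locker 1 | the attendant opened locker 3 and locker 5) = (1/30) / (1/6) = 1/5.

1/5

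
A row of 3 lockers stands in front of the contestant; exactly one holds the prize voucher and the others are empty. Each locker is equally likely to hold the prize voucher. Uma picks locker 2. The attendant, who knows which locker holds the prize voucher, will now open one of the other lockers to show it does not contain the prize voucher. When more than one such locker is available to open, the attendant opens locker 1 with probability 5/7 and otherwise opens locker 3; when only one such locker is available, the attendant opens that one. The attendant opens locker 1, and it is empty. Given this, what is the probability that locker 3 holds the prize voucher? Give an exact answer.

7/12

Apply Bayes' rule, conditioning on where the prize voucher actually is.
If it is in locker 1 (prior 1/3): the attendant opened locker 1, so this case is ruled out; weight (1/3)·0 = 0.
If it is in locker 2 (prior 1/3): locker 1 is available, opened with probability 5/7; weight (1/3)·(5/7) = 5/21.
If it is in locker 3 (prior 1/3): only locker 1 is available, probability 1; weight (1/3)·1 = 1/3.
The weights sum to 4/7.
So P(the prize voucher in locker 3 | the attendant opened locker 1) = (1/3) / (4/7) = 7/12.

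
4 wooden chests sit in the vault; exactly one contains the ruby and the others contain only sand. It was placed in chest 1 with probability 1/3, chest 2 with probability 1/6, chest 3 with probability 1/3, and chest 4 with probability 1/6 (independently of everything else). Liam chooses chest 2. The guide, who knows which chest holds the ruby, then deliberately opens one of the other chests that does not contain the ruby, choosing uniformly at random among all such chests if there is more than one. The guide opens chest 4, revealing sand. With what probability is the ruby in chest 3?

3/7

Apply Bayes' rule, conditioning on where the ruby actually is.
If it is in either of chests 1 and 3 (prior 1/3 each): the guide has 2 equally likely choices, so probability 1/2; weight (1/3)·(1/2) = 1/6 each.
If it is in chest 2 (prior 1/6): the guide has 3 equally likely choices, so probability 1/3; weight (1/6)·(1/3) = 1/18.
If it is in chest 4 (prior 1/6): the guide opened chest 4, so this case is ruled out; weight (1/6)·0 = 0.
The weights sum to 7/18.
So P(the ruby in chest 3 | the guide opened chest 4) = (1/6) / (7/18) = 3/7.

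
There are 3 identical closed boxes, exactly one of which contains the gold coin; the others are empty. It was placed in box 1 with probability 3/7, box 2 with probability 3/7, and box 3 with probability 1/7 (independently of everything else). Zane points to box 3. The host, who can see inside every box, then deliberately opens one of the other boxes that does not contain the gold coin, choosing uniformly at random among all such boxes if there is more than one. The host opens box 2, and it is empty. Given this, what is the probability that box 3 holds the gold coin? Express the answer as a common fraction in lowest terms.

1/7

Consider each possible location of the gold coin in turn.
If it is in box 1 (prior 3/7): the host has no choice, probability 1; weight (3/7)·1 = 3/7.
If it is in box 2 (prior 3/7): the host opened box 2, so this case is ruled out; weight (3/7)·0 = 0.
If it is in box 3 (prior 1/7): the host has 2 equally likely choices, so probability 1/2; weight (1/7)·(1/2) = 1/14.
The weights sum to 1/2.
So P(the gold coin in box 3 | the host opened box 2) = (1/14) / (1/2) = 1/7.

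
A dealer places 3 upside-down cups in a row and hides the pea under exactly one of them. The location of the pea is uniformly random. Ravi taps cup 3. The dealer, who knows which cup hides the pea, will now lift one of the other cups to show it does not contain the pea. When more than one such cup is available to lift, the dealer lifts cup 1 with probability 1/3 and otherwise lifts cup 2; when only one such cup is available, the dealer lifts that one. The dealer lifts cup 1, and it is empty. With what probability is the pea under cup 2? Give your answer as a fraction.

Apply Bayes' rule, conditioning on where the pea actually is.
If it is under cup 1 (prior 1/3): the dealer opened cup 1, so this case is ruled out; weight (1/3)·0 = 0.
If it is under cup 2 (prior 1/3): only cup 1 is available, probability 1; weight (1/3)·1 = 1/3.
If it is under cup 3 (prior 1/3): cup 1 is available, opened with probability 1/3; weight (1/3)·(1/3) = 1/9.
The weights sum to 4/9.
So P(the pea under cup 2 | the dealer opened cup 1) = (1/3) / (4/9) = 3/4.

3/4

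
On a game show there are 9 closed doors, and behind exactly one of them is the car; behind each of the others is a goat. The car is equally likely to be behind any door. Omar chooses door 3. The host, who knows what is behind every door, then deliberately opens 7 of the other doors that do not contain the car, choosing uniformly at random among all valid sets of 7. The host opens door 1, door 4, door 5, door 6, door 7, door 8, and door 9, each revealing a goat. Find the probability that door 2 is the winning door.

Consider each possible location of the car in turn.
If it is behind any of doors 1, 4, 5, 6, 7, 8, and 9 (prior 1/9 each): that door was opened and seen not to hold the prize — ruled out; weight (1/9)·0 = 0 each.
If it is behind door 2 (prior 1/9): the host has no choice, probability 1; weight (1/9)·1 = 1/9.
If it is behind door 3 (prior 1/9): the host has 8 equally likely choices, so probability 1/8; weight (1/9)·(1/8) = 1/72.
The weights sum to 1/8.
So P(the car behind door 2 | the host opened door 1, door 4, door 5, door 6, door 7, door 8, and door 9) = (1/9) / (1/8) = 8/9.

8/9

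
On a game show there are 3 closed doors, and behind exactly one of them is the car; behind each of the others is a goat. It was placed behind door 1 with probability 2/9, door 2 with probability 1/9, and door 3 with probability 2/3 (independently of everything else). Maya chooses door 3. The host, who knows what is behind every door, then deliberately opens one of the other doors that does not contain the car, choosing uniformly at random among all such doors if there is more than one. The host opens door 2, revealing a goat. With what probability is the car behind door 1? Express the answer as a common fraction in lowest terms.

Condition on the true location of the car.
If it is behind door 1 (prior 2/9): the host has no choice, probability 1; weight (2/9)·1 = 2/9.
If it is behind door 2 (prior 1/9): the host opened door 2, so this case is ruled out; weight (1/9)·0 = 0.
If it is behind door 3 (prior 2/3): the host has 2 equally likely choices, so probability 1/2; weight (2/3)·(1/2) = 1/3.
The weights sum to 5/9.
So P(the car behind door 1 | the host opened door 2) = (2/9) / (5/9) = 2/5.

2/5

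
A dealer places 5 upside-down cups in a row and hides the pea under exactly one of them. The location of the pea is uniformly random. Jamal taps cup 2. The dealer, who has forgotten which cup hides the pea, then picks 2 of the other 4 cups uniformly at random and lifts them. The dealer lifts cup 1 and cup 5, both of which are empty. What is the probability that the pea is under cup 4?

Consider each possible location of the pea in turn.
If it is under either of cups 1 and 5 (prior 1/5 each): that cup was opened and seen not to hold the prize — ruled out; weight (1/5)·0 = 0 each.
If it is under any of cups 2, 3, and 4 (prior 1/5 each): the dealer picks exactly this set with probability 1/6 regardless, and none is the prize; weight (1/5)·(1/6) = 1/30 each.
The weights sum to 1/10.
So P(the pea under cup 4 | the dealer opened cup 1 and cup 5) = (1/30) / (1/10) = 1/3.

1/3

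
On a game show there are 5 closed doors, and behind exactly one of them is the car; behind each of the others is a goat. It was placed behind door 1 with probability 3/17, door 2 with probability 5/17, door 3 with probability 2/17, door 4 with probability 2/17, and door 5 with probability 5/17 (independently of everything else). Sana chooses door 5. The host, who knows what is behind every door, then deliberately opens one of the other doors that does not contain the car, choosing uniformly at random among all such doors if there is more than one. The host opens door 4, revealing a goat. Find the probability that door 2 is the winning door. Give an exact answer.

4/11

Apply Bayes' rule, conditioning on where the car actually is.
If it is behind door 1 (prior 3/17): the host has 3 equally likely choices, so probability 1/3; weight (3/17)·(1/3) = 1/17.
If it is behind door 2 (prior 5/17): the host has 3 equally likely choices, so probability 1/3; weight (5/17)·(1/3) = 5/51.
If it is behind door 3 (prior 2/17): the host has 3 equally likely choices, so probability 1/3; weight (2/17)·(1/3) = 2/51.
If it is behind door 4 (prior 2/17): the host opened door 4, so this case is ruled out; weight (2/17)·0 = 0.
If it is behind door 5 (prior 5/17): the host has 4 equally likely choices, so probability 1/4; weight (5/17)·(1/4) = 5/68.
The weights sum to 55/204.
So P(the car behind door 2 | the host opened door 4) = (5/51) / (55/204) = 4/11.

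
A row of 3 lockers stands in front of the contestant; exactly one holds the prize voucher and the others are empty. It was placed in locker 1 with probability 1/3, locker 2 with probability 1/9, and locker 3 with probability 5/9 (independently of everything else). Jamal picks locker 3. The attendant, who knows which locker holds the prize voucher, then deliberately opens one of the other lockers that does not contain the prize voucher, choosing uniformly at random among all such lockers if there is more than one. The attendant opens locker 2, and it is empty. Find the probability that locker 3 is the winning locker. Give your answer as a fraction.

Consider each possible location of the prize voucher in turn.
If it is in locker 1 (prior 1/3): the attendant has no choice, probability 1; weight (1/3)·1 = 1/3.
If it is in locker 2 (prior 1/9): the attendant opened locker 2, so this case is ruled out; weight (1/9)·0 = 0.
If it is in locker 3 (prior 5/9): the attendant has 2 equally likely choices, so probability 1/2; weight (5/9)·(1/2) = 5/18.
The weights sum to 11/18.
So P(the prize voucher in locker 3 | the attendant opened locker 2) = (5/18) / (11/18) = 5/11.

5/11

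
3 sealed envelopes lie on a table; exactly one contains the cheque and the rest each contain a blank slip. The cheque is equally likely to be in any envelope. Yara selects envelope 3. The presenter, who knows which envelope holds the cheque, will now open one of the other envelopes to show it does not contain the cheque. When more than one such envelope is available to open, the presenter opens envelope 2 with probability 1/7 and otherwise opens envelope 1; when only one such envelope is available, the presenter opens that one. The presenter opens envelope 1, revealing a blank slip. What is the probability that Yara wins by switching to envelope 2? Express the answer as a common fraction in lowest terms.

Consider each possible location of the cheque in turn.
If it is in envelope 1 (prior 1/3): the presenter opened envelope 1, so this case is ruled out; weight (1/3)·0 = 0.
If it is in envelope 2 (prior 1/3): only envelope 1 is available, probability 1; weight (1/3)·1 = 1/3.
If it is in envelope 3 (prior 1/3): envelope 2 is available but not opened, probability 6/7; weight (1/3)·(6/7) = 2/7.
The weights sum to 13/21.
So P(the cheque in envelope 2 | the presenter opened envelope 1) = (1/3) / (13/21) = 7/13.

7/13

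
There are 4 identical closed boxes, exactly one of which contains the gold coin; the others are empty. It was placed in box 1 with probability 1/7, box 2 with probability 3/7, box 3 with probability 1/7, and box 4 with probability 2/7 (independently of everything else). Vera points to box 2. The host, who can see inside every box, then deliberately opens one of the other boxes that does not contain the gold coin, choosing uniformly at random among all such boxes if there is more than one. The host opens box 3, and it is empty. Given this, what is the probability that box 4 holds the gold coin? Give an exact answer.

2/5

Consider each possible location of the gold coin in turn.
If it is in box 1 (prior 1/7): the host has 2 equally likely choices, so probability 1/2; weight (1/7)·(1/2) = 1/14.
If it is in box 2 (prior 3/7): the host has 3 equally likely choices, so probability 1/3; weight (3/7)·(1/3) = 1/7.
If it is in box 3 (prior 1/7): the host opened box 3, so this case is ruled out; weight (1/7)·0 = 0.
If it is in box 4 (prior 2/7): the host has 2 equally likely choices, so probability 1/2; weight (2/7)·(1/2) = 1/7.
The weights sum to 5/14.
So P(the gold coin in box 4 | the host opened box 3) = (1/7) / (5/14) = 2/5.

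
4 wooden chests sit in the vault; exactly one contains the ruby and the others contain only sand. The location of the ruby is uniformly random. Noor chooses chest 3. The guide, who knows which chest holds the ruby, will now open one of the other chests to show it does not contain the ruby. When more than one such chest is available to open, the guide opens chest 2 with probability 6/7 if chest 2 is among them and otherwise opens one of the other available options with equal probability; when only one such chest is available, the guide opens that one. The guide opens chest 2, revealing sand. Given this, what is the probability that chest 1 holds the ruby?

1/3

Condition on the true location of the ruby.
If it is in any of chests 1, 3, and 4 (prior 1/4 each): chest 2 is available, opened with probability 6/7; weight (1/4)·(6/7) = 3/14 each.
If it is in chest 2 (prior 1/4): the guide opened chest 2, so this case is ruled out; weight (1/4)·0 = 0.
The weights sum to 9/14.
So P(the ruby in chest 1 | the guide opened chest 2) = (3/14) / (9/14) = 1/3.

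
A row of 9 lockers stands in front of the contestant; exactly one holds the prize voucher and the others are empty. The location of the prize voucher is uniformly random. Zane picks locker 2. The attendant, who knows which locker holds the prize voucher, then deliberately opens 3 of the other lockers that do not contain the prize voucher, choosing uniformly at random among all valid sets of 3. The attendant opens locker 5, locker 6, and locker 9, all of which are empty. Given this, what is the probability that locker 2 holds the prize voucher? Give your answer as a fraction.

1/9

Condition on the true location of the prize voucher.
If it is in any of lockers 1, 3, 4, 7, and 8 (prior 1/9 each): the attendant has 35 equally likely choices, so probability 1/35; weight (1/9)·(1/35) = 1/315 each.
If it is in locker 2 (prior 1/9): the attendant has 56 equally likely choices, so probability 1/56; weight (1/9)·(1/56) = 1/504.
If it is in any of lockers 5, 6, and 9 (prior 1/9 each): that locker was opened and seen not to hold the prize — ruled out; weight (1/9)·0 = 0 each.
The weights sum to 1/56.
So P(the prize voucher in locker 2 | the attendant opened locker 5, locker 6, and locker 9) = (1/504) / (1/56) = 1/9.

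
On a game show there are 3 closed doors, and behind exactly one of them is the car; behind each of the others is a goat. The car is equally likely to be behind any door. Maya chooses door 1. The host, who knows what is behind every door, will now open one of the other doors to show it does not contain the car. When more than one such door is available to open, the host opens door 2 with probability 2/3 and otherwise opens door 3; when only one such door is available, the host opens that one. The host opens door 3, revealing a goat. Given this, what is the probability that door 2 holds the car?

Consider each possible location of the car in turn.
If it is behind door 1 (prior 1/3): door 2 is available but not opened, probability 1/3; weight (1/3)·(1/3) = 1/9.
If it is behind door 2 (prior 1/3): only door 3 is available, probability 1; weight (1/3)·1 = 1/3.
If it is behind door 3 (prior 1/3): the host opened door 3, so this case is ruled out; weight (1/3)·0 = 0.
The weights sum to 4/9.
So P(the car behind door 2 | the host opened door 3) = (1/3) / (4/9) = 3/4.

3/4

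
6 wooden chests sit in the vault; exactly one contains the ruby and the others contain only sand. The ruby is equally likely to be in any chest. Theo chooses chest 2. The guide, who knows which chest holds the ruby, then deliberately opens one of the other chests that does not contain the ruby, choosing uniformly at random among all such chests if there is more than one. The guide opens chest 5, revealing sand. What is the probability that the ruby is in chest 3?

Consider each possible location of the ruby in turn.
If it is in any of chests 1, 3, 4, and 6 (prior 1/6 each): the guide has 4 equally likely choices, so probability 1/4; weight (1/6)·(1/4) = 1/24 each.
If it is in chest 2 (prior 1/6): the guide has 5 equally likely choices, so probability 1/5; weight (1/6)·(1/5) = 1/30.
If it is in chest 5 (prior 1/6): the guide opened chest 5, so this case is ruled out; weight (1/6)·0 = 0.
The weights sum to 1/5.
So P(the ruby in chest 3 | the guide opened chest 5) = (1/24) / (1/5) = 5/24.

5/24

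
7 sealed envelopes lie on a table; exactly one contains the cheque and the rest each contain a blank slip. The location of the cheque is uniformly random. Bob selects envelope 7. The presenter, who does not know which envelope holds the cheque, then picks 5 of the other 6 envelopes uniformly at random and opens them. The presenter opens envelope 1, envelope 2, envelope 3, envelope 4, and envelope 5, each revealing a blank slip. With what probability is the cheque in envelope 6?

Apply Bayes' rule, conditioning on where the cheque actually is.
If it is in any of envelopes 1, 2, 3, 4, and 5 (prior 1/7 each): that envelope was opened and seen not to hold the prize — ruled out; weight (1/7)·0 = 0 each.
If it is in either of envelopes 6 and 7 (prior 1/7 each): the presenter picks exactly this set with probability 1/6 regardless, and none is the prize; weight (1/7)·(1/6) = 1/42 each.
The weights sum to 1/21.
So P(the cheque in envelope 6 | the presenter opened envelope 1, envelope 2, envelope 3, envelope 4, and envelope 5) = (1/42) / (1/21) = 1/2.

1/2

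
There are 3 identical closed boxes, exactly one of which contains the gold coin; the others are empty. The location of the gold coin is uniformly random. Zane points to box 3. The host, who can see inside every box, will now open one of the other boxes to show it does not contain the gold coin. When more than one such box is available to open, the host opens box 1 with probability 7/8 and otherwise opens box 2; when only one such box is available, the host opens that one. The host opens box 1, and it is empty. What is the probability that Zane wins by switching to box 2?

Apply Bayes' rule, conditioning on where the gold coin actually is.
If it is in box 1 (prior 1/3): the host opened box 1, so this case is ruled out; weight (1/3)·0 = 0.
If it is in box 2 (prior 1/3): only box 1 is available, probability 1; weight (1/3)·1 = 1/3.
If it is in box 3 (prior 1/3): box 1 is available, opened with probability 7/8; weight (1/3)·(7/8) = 7/24.
The weights sum to 5/8.
So P(the gold coin in box 2 | the host opened box 1) = (1/3) / (5/8) = 8/15.

8/15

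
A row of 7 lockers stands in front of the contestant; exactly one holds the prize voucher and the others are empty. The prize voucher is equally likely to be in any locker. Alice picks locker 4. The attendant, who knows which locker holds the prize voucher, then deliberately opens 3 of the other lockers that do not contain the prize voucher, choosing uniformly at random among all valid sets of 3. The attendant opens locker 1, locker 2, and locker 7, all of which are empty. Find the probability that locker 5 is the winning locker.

2/7

Apply Bayes' rule, conditioning on where the prize voucher actually is.
If it is in any of lockers 1, 2, and 7 (prior 1/7 each): that locker was opened and seen not to hold the prize — ruled out; weight (1/7)·0 = 0 each.
If it is in any of lockers 3, 5, and 6 (prior 1/7 each): the attendant has 10 equally likely choices, so probability 1/10; weight (1/7)·(1/10) = 1/70 each.
If it is in locker 4 (prior 1/7): the attendant has 20 equally likely choices, so probability 1/20; weight (1/7)·(1/20) = 1/140.
The weights sum to 1/20.
So P(the prize voucher in locker 5 | the attendant opened locker 1, locker 2, and locker 7) = (1/70) / (1/20) = 2/7.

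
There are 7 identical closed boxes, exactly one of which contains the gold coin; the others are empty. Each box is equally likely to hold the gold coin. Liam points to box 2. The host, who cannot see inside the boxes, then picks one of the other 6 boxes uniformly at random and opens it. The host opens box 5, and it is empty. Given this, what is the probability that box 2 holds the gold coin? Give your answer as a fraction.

1/6

Because the host chose which box to open without knowing where the gold coin is, the choice is independent of the prize location. Learning that box 5 does not hold the gold coin simply rules out that one location and leaves the remaining 6 boxes still equally likely by symmetry.
So P(the gold coin in box 2) = 1/6.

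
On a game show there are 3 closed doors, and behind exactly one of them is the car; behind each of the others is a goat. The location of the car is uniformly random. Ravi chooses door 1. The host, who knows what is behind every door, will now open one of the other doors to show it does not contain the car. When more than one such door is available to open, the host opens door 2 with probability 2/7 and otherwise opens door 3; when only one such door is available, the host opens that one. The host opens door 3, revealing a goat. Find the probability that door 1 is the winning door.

5/12

Apply Bayes' rule, conditioning on where the car actually is.
If it is behind door 1 (prior 1/3): door 2 is available but not opened, probability 5/7; weight (1/3)·(5/7) = 5/21.
If it is behind door 2 (prior 1/3): only door 3 is available, probability 1; weight (1/3)·1 = 1/3.
If it is behind door 3 (prior 1/3): the host opened door 3, so this case is ruled out; weight (1/3)·0 = 0.
The weights sum to 4/7.
So P(the car behind door 1 | the host opened door 3) = (5/21) / (4/7) = 5/12.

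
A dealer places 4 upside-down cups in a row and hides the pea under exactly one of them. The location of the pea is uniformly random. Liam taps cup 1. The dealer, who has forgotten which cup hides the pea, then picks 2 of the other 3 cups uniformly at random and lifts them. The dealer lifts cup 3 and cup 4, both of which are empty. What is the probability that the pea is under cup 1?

Condition on the true location of the pea.
If it is under either of cups 1 and 2 (prior 1/4 each): the dealer picks exactly this set with probability 1/3 regardless, and none is the prize; weight (1/4)·(1/3) = 1/12 each.
If it is under either of cups 3 and 4 (prior 1/4 each): that cup was opened and seen not to hold the prize — ruled out; weight (1/4)·0 = 0 each.
The weights sum to 1/6.
So P(the pea under cup 1 | the dealer opened cup 3 and cup 4) = (1/12) / (1/6) = 1/2.

1/2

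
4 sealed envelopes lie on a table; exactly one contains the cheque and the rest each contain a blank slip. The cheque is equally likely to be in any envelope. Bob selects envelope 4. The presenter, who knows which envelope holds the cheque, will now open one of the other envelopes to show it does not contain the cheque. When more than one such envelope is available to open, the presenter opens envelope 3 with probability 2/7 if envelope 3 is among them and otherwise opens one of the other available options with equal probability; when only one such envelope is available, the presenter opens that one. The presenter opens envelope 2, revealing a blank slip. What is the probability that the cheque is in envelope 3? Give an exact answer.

7/22

Consider each possible location of the cheque in turn.
If it is in envelope 1 (prior 1/4): envelope 3 is available but not opened, probability 5/7; weight (1/4)·(5/7) = 5/28.
If it is in envelope 2 (prior 1/4): the presenter opened envelope 2, so this case is ruled out; weight (1/4)·0 = 0.
If it is in envelope 3 (prior 1/4): envelope 3 holds the prize so is unavailable; the presenter chooses uniformly among the 2 others, probability 1/2; weight (1/4)·(1/2) = 1/8.
If it is in envelope 4 (prior 1/4): envelope 3 is available but not opened; envelope 2 gets probability (1 − 2/7)/2 = 5/14; weight (1/4)·(5/14) = 5/56.
The weights sum to 11/28.
So P(the cheque in envelope 3 | the presenter opened envelope 2) = (1/8) / (11/28) = 7/22.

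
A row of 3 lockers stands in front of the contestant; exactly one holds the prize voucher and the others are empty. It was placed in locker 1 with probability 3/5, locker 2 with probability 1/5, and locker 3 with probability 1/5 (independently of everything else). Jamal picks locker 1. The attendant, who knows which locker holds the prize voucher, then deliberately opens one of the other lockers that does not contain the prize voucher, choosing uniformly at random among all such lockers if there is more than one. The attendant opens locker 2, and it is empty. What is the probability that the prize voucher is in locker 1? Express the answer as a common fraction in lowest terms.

Condition on the true location of the prize voucher.
If it is in locker 1 (prior 3/5): the attendant has 2 equally likely choices, so probability 1/2; weight (3/5)·(1/2) = 3/10.
If it is in locker 2 (prior 1/5): the attendant opened locker 2, so this case is ruled out; weight (1/5)·0 = 0.
If it is in locker 3 (prior 1/5): the attendant has no choice, probability 1; weight (1/5)·1 = 1/5.
The weights sum to 1/2.
So P(the prize voucher in locker 1 | the attendant opened locker 2) = (3/10) / (1/2) = 3/5.

3/5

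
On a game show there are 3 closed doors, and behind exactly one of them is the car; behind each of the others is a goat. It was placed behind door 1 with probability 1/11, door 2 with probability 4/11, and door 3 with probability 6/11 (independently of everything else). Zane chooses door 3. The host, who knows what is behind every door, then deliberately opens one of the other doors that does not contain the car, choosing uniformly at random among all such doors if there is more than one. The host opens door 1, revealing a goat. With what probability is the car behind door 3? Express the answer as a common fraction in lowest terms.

Consider each possible location of the car in turn.
If it is behind door 1 (prior 1/11): the host opened door 1, so this case is ruled out; weight (1/11)·0 = 0.
If it is behind door 2 (prior 4/11): the host has no choice, probability 1; weight (4/11)·1 = 4/11.
If it is behind door 3 (prior 6/11): the host has 2 equally likely choices, so probability 1/2; weight (6/11)·(1/2) = 3/11.
The weights sum to 7/11.
So P(the car behind door 3 | the host opened door 1) = (3/11) / (7/11) = 3/7.

3/7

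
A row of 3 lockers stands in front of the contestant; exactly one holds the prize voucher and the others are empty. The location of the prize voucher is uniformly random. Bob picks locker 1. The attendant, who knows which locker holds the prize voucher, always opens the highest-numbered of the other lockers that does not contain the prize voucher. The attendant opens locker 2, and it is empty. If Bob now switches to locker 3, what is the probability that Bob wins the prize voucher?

1

Consider each possible location of the prize voucher in turn.
If it is in locker 1 (prior 1/3): the attendant would have opened locker 3 instead, probability 0; weight (1/3)·0 = 0.
If it is in locker 2 (prior 1/3): the attendant opened locker 2, so this case is ruled out; weight (1/3)·0 = 0.
If it is in locker 3 (prior 1/3): locker 2 is the highest-numbered option available, probability 1; weight (1/3)·1 = 1/3.
The weights sum to 1/3.
So P(the prize voucher in locker 3 | the attendant opened locker 2) = (1/3) / (1/3) = 1.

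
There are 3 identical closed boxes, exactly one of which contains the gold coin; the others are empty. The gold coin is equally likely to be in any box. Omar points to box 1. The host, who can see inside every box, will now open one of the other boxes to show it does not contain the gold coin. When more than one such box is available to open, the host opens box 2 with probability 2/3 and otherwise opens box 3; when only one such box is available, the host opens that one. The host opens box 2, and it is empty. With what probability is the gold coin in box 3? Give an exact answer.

Apply Bayes' rule, conditioning on where the gold coin actually is.
If it is in box 1 (prior 1/3): box 2 is available, opened with probability 2/3; weight (1/3)·(2/3) = 2/9.
If it is in box 2 (prior 1/3): the host opened box 2, so this case is ruled out; weight (1/3)·0 = 0.
If it is in box 3 (prior 1/3): only box 2 is available, probability 1; weight (1/3)·1 = 1/3.
The weights sum to 5/9.
So P(the gold coin in box 3 | the host opened box 2) = (1/3) / (5/9) = 3/5.

3/5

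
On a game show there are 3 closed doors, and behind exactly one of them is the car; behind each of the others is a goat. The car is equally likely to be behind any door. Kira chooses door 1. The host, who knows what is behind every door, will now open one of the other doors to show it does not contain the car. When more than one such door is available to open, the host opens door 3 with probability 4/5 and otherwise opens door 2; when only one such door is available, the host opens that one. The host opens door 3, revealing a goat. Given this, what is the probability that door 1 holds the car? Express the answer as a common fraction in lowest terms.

4/9

Condition on the true location of the car.
If it is behind door 1 (prior 1/3): door 3 is available, opened with probability 4/5; weight (1/3)·(4/5) = 4/15.
If it is behind door 2 (prior 1/3): only door 3 is available, probability 1; weight (1/3)·1 = 1/3.
If it is behind door 3 (prior 1/3): the host opened door 3, so this case is ruled out; weight (1/3)·0 = 0.
The weights sum to 3/5.
So P(the car behind door 1 | the host opened door 3) = (4/15) / (3/5) = 4/9.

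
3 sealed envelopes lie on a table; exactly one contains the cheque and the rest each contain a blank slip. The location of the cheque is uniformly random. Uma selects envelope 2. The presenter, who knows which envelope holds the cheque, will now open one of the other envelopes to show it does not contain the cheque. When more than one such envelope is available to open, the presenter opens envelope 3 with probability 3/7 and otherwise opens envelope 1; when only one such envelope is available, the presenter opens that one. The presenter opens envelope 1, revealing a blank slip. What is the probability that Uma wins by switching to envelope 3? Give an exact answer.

Condition on the true location of the cheque.
If it is in envelope 1 (prior 1/3): the presenter opened envelope 1, so this case is ruled out; weight (1/3)·0 = 0.
If it is in envelope 2 (prior 1/3): envelope 3 is available but not opened, probability 4/7; weight (1/3)·(4/7) = 4/21.
If it is in envelope 3 (prior 1/3): only envelope 1 is available, probability 1; weight (1/3)·1 = 1/3.
The weights sum to 11/21.
So P(the cheque in envelope 3 | the presenter opened envelope 1) = (1/3) / (11/21) = 7/11.

7/11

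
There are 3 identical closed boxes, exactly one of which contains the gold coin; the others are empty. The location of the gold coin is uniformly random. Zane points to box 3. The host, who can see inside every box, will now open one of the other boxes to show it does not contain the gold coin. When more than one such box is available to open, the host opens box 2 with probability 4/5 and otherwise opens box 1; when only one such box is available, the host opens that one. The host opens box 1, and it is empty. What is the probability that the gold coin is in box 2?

Apply Bayes' rule, conditioning on where the gold coin actually is.
If it is in box 1 (prior 1/3): the host opened box 1, so this case is ruled out; weight (1/3)·0 = 0.
If it is in box 2 (prior 1/3): only box 1 is available, probability 1; weight (1/3)·1 = 1/3.
If it is in box 3 (prior 1/3): box 2 is available but not opened, probability 1/5; weight (1/3)·(1/5) = 1/15.
The weights sum to 2/5.
So P(the gold coin in box 2 | the host opened box 1) = (1/3) / (2/5) = 5/6.

5/6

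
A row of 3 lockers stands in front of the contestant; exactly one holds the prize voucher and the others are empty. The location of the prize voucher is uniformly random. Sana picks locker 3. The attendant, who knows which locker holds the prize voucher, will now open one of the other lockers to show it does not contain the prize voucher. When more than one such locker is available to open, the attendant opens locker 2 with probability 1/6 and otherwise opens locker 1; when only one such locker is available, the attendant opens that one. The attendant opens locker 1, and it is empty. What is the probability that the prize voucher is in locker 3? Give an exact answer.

Apply Bayes' rule, conditioning on where the prize voucher actually is.
If it is in locker 1 (prior 1/3): the attendant opened locker 1, so this case is ruled out; weight (1/3)·0 = 0.
If it is in locker 2 (prior 1/3): only locker 1 is available, probability 1; weight (1/3)·1 = 1/3.
If it is in locker 3 (prior 1/3): locker 2 is available but not opened, probability 5/6; weight (1/3)·(5/6) = 5/18.
The weights sum to 11/18.
So P(the prize voucher in locker 3 | the attendant opened locker 1) = (5/18) / (11/18) = 5/11.

5/11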